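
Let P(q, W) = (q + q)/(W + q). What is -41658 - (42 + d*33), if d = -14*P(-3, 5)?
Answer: -43086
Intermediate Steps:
P(q, W) = 2*q/(W + q) (P(q, W) = (2*q)/(W + q) = 2*q/(W + q))
d = 42 (d = -28*(-3)/(5 - 3) = -28*(-3)/2 = -14*(-3) = 42)
-41658 - (42 + d*33) = -41658 - (42 + 42*33) = -41658 - (42 + 1386) = -41658 - 1*1428 = -41658 - 1428 = -43086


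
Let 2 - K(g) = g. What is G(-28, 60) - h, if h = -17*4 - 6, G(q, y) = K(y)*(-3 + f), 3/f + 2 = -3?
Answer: 1414/5 ≈ 282.80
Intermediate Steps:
f = -⅗ (f = 3/(-2 - 3) = 3/(-5) = 3*(-⅕) = -⅗ ≈ -0.60000)
K(g) = 2 - g
G(q, y) = -36/5 + 18*y/5 (G(q, y) = (2 - y)*(-3 - ⅗) = (2 - y)*(-18/5) = -36/5 + 18*y/5)
h = -74 (h = -68 - 6 = -74)
G(-28, 60) - h = (-36/5 + (18/5)*60) - 1*(-74) = (-36/5 + 216) + 74 = 1044/5 + 74 = 1414/5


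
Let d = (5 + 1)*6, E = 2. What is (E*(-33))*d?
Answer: -2376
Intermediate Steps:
d = 36 (d = 6*6 = 36)
(E*(-33))*d = (2*(-33))*36 = -66*36 = -2376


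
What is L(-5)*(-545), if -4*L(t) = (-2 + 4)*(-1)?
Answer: -545/2 ≈ -272.50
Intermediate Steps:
L(t) = ½ (L(t) = -(-2 + 4)*(-1)/4 = -(-1)/2 = -¼*(-2) = ½)
L(-5)*(-545) = (½)*(-545) = -545/2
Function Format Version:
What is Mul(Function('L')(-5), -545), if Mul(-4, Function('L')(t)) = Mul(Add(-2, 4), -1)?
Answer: Rational(-545, 2) ≈ -272.50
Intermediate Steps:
Function('L')(t) = Rational(1, 2) (Function('L')(t) = Mul(Rational(-1, 4), Mul(Add(-2, 4), -1)) = Mul(Rational(-1, 4), Mul(2, -1)) = Mul(Rational(-1, 4), -2) = Rational(1, 2))
Mul(Function('L')(-5), -545) = Mul(Rational(1, 2), -545) = Rational(-545, 2)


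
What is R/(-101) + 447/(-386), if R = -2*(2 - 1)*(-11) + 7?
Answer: -56341/38986 ≈ -1.4452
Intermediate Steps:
R = 29 (R = -2*1*(-11) + 7 = -2*(-11) + 7 = 22 + 7 = 29)
R/(-101) + 447/(-386) = 29/(-101) + 447/(-386) = 29*(-1/101) + 447*(-1/386) = -29/101 - 447/386 = -56341/38986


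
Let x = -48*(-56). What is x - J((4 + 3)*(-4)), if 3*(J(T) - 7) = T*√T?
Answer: 2681 + 56*I*√7/3 ≈ 2681.0 + 49.387*I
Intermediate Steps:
J(T) = 7 + T^(3/2)/3 (J(T) = 7 + (T*√T)/3 = 7 + T^(3/2)/3)
x = 2688
x - J((4 + 3)*(-4)) = 2688 - (7 + ((4 + 3)*(-4))^(3/2)/3) = 2688 - (7 + (7*(-4))^(3/2)/3) = 2688 - (7 + (-28)^(3/2)/3) = 2688 - (7 + (-56*I*√7)/3) = 2688 - (7 - 56*I*√7/3) = 2688 + (-7 + 56*I*√7/3) = 2681 + 56*I*√7/3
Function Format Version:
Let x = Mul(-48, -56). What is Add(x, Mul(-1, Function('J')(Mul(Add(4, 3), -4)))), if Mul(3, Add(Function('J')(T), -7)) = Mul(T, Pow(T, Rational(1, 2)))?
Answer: Add(2681, Mul(Rational(56, 3), I, Pow(7, Rational(1, 2)))) ≈ Add(2681.0, Mul(49.387, I))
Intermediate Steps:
Function('J')(T) = Add(7, Mul(Rational(1, 3), Pow(T, Rational(3, 2)))) (Function('J')(T) = Add(7, Mul(Rational(1, 3), Mul(T, Pow(T, Rational(1, 2))))) = Add(7, Mul(Rational(1, 3), Pow(T, Rational(3, 2)))))
x = 2688
Add(x, Mul(-1, Function('J')(Mul(Add(4, 3), -4)))) = Add(2688, Mul(-1, Add(7, Mul(Rational(1, 3), Pow(Mul(Add(4, 3), -4), Rational(3, 2)))))) = Add(2688, Mul(-1, Add(7, Mul(Rational(1, 3), Pow(Mul(7, -4), Rational(3, 2)))))) = Add(2688, Mul(-1, Add(7, Mul(Rational(1, 3), Pow(-28, Rational(3, 2)))))) = Add(2688, Mul(-1, Add(7, Mul(Rational(1, 3), Mul(-56, I, Pow(7, Rational(1, 2))))))) = Add(2688, Mul(-1, Add(7, Mul(Rational(-56, 3), I, Pow(7, Rational(1, 2)))))) = Add(2688, Add(-7, Mul(Rational(56, 3), I, Pow(7, Rational(1, 2))))) = Add(2681, Mul(Rational(56, 3), I, Pow(7, Rational(1, 2))))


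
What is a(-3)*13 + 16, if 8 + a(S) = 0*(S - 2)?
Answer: -88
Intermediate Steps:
a(S) = -8 (a(S) = -8 + 0*(S - 2) = -8 + 0*(-2 + S) = -8 + 0 = -8)
a(-3)*13 + 16 = -8*13 + 16 = -104 + 16 = -88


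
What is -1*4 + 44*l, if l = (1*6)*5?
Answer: 1316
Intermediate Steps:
l = 30 (l = 6*5 = 30)
-1*4 + 44*l = -1*4 + 44*30 = -4 + 1320 = 1316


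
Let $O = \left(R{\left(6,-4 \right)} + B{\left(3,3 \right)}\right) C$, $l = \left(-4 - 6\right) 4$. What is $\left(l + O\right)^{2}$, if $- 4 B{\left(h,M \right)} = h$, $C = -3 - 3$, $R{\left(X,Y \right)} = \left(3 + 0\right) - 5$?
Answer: $\frac{2209}{4} \approx 552.25$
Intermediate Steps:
$R{\left(X,Y \right)} = -2$ ($R{\left(X,Y \right)} = 3 - 5 = -2$)
$C = -6$ ($C = -3 - 3 = -6$)
$l = -40$ ($l = \left(-10\right) 4 = -40$)
$B{\left(h,M \right)} = - \frac{h}{4}$
$O = \frac{33}{2}$ ($O = \left(-2 - \frac{3}{4}\right) \left(-6\right) = \left(- \frac{11}{4}\right) \left(-6\right) = \frac{33}{2} \approx 16.5$)
$\left(l + O\right)^{2} = \left(-40 + \frac{33}{2}\right)^{2} = \left(- \frac{47}{2}\right)^{2} = \frac{2209}{4}$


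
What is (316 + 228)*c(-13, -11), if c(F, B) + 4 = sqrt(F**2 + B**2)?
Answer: -2176 + 544*sqrt(290) ≈ 7088.0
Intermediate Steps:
c(F, B) = -4 + sqrt(B**2 + F**2) (c(F, B) = -4 + sqrt(F**2 + B**2) = -4 + sqrt(B**2 + F**2))
(316 + 228)*c(-13, -11) = (316 + 228)*(-4 + sqrt((-11)**2 + (-13)**2)) = 544*(-4 + sqrt(121 + 169)) = 544*(-4 + sqrt(290)) = -2176 + 544*sqrt(290)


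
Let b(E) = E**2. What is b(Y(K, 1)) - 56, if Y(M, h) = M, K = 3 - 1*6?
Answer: -47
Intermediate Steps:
K = -3 (K = 3 - 6 = -3)
b(Y(K, 1)) - 56 = (-3)**2 - 56 = 9 - 56 = -47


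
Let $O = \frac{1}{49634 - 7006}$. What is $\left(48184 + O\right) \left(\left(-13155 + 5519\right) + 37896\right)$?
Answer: $\frac{15538415838445}{10657} \approx 1.458 \cdot 10^{9}$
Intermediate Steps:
$O = \frac{1}{42628} \approx 2.3459 \cdot 10^{-5}$
$\left(48184 + O\right) \left(\left(-13155 + 5519\right) + 37896\right) = \left(48184 + \frac{1}{42628}\right) \left(\left(-13155 + 5519\right) + 37896\right) = \frac{2053987553 \left(-7636 + 37896\right)}{42628} = \frac{2053987553}{42628} \cdot 30260 = \frac{15538415838445}{10657}$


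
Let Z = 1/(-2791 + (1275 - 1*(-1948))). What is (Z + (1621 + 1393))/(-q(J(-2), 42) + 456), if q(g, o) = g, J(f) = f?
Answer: 1302049/197856 ≈ 6.5808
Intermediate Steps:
Z = 1/432 (Z = 1/(-2791 + (1275 + 1948)) = 1/(-2791 + 3223) = 1/432 ≈ 0.0023148)
(Z + (1621 + 1393))/(-q(J(-2), 42) + 456) = (1/432 + (1621 + 1393))/(-1*(-2) + 456) = (1/432 + 3014)/(2 + 456) = (1302049/432)/458 = (1302049/432)*(1/458) = 1302049/197856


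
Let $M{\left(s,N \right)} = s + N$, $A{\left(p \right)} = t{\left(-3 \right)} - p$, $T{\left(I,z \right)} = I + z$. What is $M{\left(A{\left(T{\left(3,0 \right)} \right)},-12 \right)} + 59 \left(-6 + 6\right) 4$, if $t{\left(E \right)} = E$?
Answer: $-18$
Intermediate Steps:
$A{\left(p \right)} = -3 - p$
$M{\left(s,N \right)} = N + s$
$M{\left(A{\left(T{\left(3,0 \right)} \right)},-12 \right)} + 59 \left(-6 + 6\right) 4 = \left(-12 - 6\right) + 59 \left(-6 + 6\right) 4 = \left(-12 - 6\right) + 59 \cdot 0 \cdot 4 = \left(-12 - 6\right) + 59 \cdot 0 = \left(-12 - 6\right) + 0 = -18 + 0 = -18$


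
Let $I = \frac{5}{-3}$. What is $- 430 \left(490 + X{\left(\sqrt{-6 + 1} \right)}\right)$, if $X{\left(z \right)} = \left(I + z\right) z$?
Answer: $-208550 + \frac{2150 i \sqrt{5}}{3} \approx -2.0855 \cdot 10^{5} + 1602.5 i$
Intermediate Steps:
$I = - \frac{5}{3}$ ($I = 5 \left(- \frac{1}{3}\right) = - \frac{5}{3} \approx -1.6667$)
$X{\left(z \right)} = z \left(- \frac{5}{3} + z\right)$ ($X{\left(z \right)} = \left(- \frac{5}{3} + z\right) z = z \left(- \frac{5}{3} + z\right)$)
$- 430 \left(490 + X{\left(\sqrt{-6 + 1} \right)}\right) = - 430 \left(490 + \frac{\sqrt{-6 + 1} \left(-5 + 3 \sqrt{-6 + 1}\right)}{3}\right) = - 430 \left(490 + \frac{\sqrt{-5} \left(-5 + 3 \sqrt{-5}\right)}{3}\right) = - 430 \left(490 + \frac{i \sqrt{5} \left(-5 + 3 i \sqrt{5}\right)}{3}\right) = -210700 - \frac{430 i \sqrt{5} \left(-5 + 3 i \sqrt{5}\right)}{3}$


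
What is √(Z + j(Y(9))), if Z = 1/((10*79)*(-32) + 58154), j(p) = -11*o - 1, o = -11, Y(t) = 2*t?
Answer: √129684017994/32874 ≈ 10.954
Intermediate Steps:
j(p) = 120 (j(p) = -11*(-11) - 1 = 121 - 1 = 120)
Z = 1/32874 (Z = 1/(790*(-32) + 58154) = 1/(-25280 + 58154) = 1/32874 ≈ 3.0419e-5)
√(Z + j(Y(9))) = √(1/32874 + 120) = √(3944881/32874) = √129684017994/32874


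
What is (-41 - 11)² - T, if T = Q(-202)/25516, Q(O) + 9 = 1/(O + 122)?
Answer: 5519621841/2041280 ≈ 2704.0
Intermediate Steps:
Q(O) = -9 + 1/(122 + O) (Q(O) = -9 + 1/(O + 122) = -9 + 1/(122 + O))
T = -721/2041280 (T = ((-1097 - 9*(-202))/(122 - 202))/25516 = ((-1097 + 1818)/(-80))*(1/25516) = -1/80*721*(1/25516) = -721/80*1/25516 = -721/2041280 ≈ -0.00035321)
(-41 - 11)² - T = (-41 - 11)² - 1*(-721/2041280) = (-52)² + 721/2041280 = 2704 + 721/2041280 = 5519621841/2041280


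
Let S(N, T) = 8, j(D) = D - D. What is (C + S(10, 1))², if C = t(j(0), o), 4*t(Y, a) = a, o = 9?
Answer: 1681/16 ≈ 105.06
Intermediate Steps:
j(D) = 0
t(Y, a) = a/4
C = 9/4 (C = (¼)*9 = 9/4 ≈ 2.2500)
(C + S(10, 1))² = (9/4 + 8)² = (41/4)² = 1681/16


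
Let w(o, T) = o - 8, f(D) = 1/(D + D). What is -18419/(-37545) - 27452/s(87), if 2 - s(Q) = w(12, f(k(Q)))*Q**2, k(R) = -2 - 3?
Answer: 794151073/568318665 ≈ 1.3974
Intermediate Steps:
k(R) = -5
f(D) = 1/(2*D)
w(o, T) = -8 + o
s(Q) = 2 - 4*Q**2 (s(Q) = 2 - (-8 + 12)*Q**2 = 2 - 4*Q**2)
-18419/(-37545) - 27452/s(87) = -18419/(-37545) - 27452/(2 - 4*87**2) = -18419*(-1/37545) - 27452/(2 - 4*7569) = 18419/37545 - 27452/(2 - 30276) = 18419/37545 - 27452/(-30274) = 18419/37545 - 27452*(-1/30274) = 18419/37545 + 13726/15137 = 794151073/568318665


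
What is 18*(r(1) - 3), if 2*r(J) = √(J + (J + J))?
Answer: -54 + 9*√3 ≈ -38.412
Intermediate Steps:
r(J) = √3*√J/2 (r(J) = √(J + (J + J))/2 = √(J + 2*J)/2 = √(3*J)/2 = (√3*√J)/2 = √3*√J/2)
18*(r(1) - 3) = 18*(√3*√1/2 - 3) = 18*((½)*√3*1 - 3) = 18*(√3/2 - 3) = 18*(-3 + √3/2) = -54 + 9*√3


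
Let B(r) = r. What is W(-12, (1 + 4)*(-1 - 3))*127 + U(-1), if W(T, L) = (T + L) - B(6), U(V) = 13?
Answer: -4813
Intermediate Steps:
W(T, L) = -6 + L + T (W(T, L) = (T + L) - 1*6 = (L + T) - 6 = -6 + L + T)
W(-12, (1 + 4)*(-1 - 3))*127 + U(-1) = (-6 + (1 + 4)*(-1 - 3) - 12)*127 + 13 = (-6 + 5*(-4) - 12)*127 + 13 = (-6 - 20 - 12)*127 + 13 = -38*127 + 13 = -4826 + 13 = -4813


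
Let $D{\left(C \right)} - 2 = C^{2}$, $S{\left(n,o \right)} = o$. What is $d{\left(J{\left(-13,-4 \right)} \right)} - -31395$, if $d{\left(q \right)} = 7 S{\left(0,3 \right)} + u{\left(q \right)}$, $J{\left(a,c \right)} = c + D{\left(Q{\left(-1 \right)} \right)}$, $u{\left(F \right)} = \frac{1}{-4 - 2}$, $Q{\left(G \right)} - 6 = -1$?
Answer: $\frac{188495}{6} \approx 31416.0$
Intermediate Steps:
$Q{\left(G \right)} = 5$ ($Q{\left(G \right)} = 6 - 1 = 5$)
$D{\left(C \right)} = 2 + C^{2}$
$u{\left(F \right)} = - \frac{1}{6}$ ($u{\left(F \right)} = \frac{1}{-6} = - \frac{1}{6}$)
$J{\left(a,c \right)} = 27 + c$ ($J{\left(a,c \right)} = c + \left(2 + 5^{2}\right) = c + \left(2 + 25\right) = c + 27 = 27 + c$)
$d{\left(q \right)} = \frac{125}{6}$ ($d{\left(q \right)} = 7 \cdot 3 - \frac{1}{6} = 21 - \frac{1}{6} = \frac{125}{6}$)
$d{\left(J{\left(-13,-4 \right)} \right)} - -31395 = \frac{125}{6} - -31395 = \frac{125}{6} + 31395 = \frac{188495}{6}$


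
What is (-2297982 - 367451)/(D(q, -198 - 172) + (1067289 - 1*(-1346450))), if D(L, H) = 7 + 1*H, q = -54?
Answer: -2665433/2413376 ≈ -1.1044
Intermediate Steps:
D(L, H) = 7 + H
(-2297982 - 367451)/(D(q, -198 - 172) + (1067289 - 1*(-1346450))) = (-2297982 - 367451)/((7 + (-198 - 172)) + (1067289 - 1*(-1346450))) = -2665433/((7 - 370) + (1067289 + 1346450)) = -2665433/(-363 + 2413739) = -2665433/2413376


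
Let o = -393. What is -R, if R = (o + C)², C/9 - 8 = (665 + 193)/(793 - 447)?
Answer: -2669995584/29929 ≈ -89211.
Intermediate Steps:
C = 16317/173 (C = 72 + 9*((665 + 193)/(793 - 447)) = 72 + 9*(858/346) = 72 + 9*(858*(1/346)) = 72 + 9*(429/173) = 72 + 3861/173 = 16317/173 ≈ 94.318)
R = 2669995584/29929 (R = (-393 + 16317/173)² = (-51672/173)² = 2669995584/29929 ≈ 89211.)
-R = -1*2669995584/29929 = -2669995584/29929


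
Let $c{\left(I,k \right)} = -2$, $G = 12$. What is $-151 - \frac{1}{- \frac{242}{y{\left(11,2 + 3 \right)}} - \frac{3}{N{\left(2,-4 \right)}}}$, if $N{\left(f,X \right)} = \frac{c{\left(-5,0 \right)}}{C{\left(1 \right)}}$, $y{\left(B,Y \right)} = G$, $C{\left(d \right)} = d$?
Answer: $- \frac{8453}{56} \approx -150.95$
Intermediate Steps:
$y{\left(B,Y \right)} = 12$
$N{\left(f,X \right)} = -2$ ($N{\left(f,X \right)} = - \frac{2}{1} = \left(-2\right) 1 = -2$)
$-151 - \frac{1}{- \frac{242}{y{\left(11,2 + 3 \right)}} - \frac{3}{N{\left(2,-4 \right)}}} = -151 - \frac{1}{- \frac{242}{12} - \frac{3}{-2}} = -151 - \frac{1}{\left(-242\right) \frac{1}{12} - - \frac{3}{2}} = -151 - \frac{1}{- \frac{121}{6} + \frac{3}{2}} = -151 - \frac{1}{- \frac{56}{3}} = -151 - - \frac{3}{56} = -151 + \frac{3}{56} = - \frac{8453}{56}$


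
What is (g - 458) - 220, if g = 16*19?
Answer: -374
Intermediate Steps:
g = 304
(g - 458) - 220 = (304 - 458) - 220 = -154 - 220 = -374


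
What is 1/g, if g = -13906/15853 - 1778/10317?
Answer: -163555401/171654836 ≈ -0.95282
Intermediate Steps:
g = -171654836/163555401 (g = -13906*1/15853 - 1778*1/10317 = -13906/15853 - 1778/10317 = -171654836/163555401 ≈ -1.0495)
1/g = 1/(-171654836/163555401) = -163555401/171654836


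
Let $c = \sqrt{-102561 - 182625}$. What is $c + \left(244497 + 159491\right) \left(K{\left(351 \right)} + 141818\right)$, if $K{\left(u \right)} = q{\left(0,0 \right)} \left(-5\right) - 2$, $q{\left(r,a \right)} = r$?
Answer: $57291962208 + i \sqrt{285186} \approx 5.7292 \cdot 10^{10} + 534.03 i$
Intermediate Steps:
$K{\left(u \right)} = -2$ ($K{\left(u \right)} = 0 \left(-5\right) - 2 = 0 - 2 = -2$)
$c = i \sqrt{285186}$ ($c = \sqrt{-285186} = i \sqrt{285186} \approx 534.03 i$)
$c + \left(244497 + 159491\right) \left(K{\left(351 \right)} + 141818\right) = i \sqrt{285186} + \left(244497 + 159491\right) \left(-2 + 141818\right) = i \sqrt{285186} + 403988 \cdot 141816 = i \sqrt{285186} + 57291962208 = 57291962208 + i \sqrt{285186}$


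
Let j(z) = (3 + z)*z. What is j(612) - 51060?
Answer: 325320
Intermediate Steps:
j(z) = z*(3 + z)
j(612) - 51060 = 612*(3 + 612) - 51060 = 612*615 - 51060 = 376380 - 51060 = 325320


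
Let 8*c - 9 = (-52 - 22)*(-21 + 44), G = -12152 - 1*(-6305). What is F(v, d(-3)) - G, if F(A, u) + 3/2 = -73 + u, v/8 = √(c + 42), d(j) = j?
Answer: 11539/2 ≈ 5769.5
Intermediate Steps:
G = -5847 (G = -12152 + 6305 = -5847)
c = -1693/8 (c = 9/8 + ((-52 - 22)*(-21 + 44))/8 = 9/8 + (-74*23)/8 = 9/8 + (⅛)*(-1702) = 9/8 - 851/4 = -1693/8 ≈ -211.63)
v = 2*I*√2714 (v = 8*√(-1693/8 + 42) = 8*√(-1357/8) = 8*(I*√2714/4) = 2*I*√2714 ≈ 104.19*I)
F(A, u) = -149/2 + u (F(A, u) = -3/2 + (-73 + u) = -149/2 + u)
F(v, d(-3)) - G = (-149/2 - 3) - 1*(-5847) = -155/2 + 5847 = 11539/2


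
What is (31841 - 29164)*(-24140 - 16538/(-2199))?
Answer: -142061220994/2199 ≈ -6.4603e+7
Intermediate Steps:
(31841 - 29164)*(-24140 - 16538/(-2199)) = 2677*(-24140 - 16538*(-1/2199)) = 2677*(-24140 + 16538/2199) = 2677*(-53067322/2199) = -142061220994/2199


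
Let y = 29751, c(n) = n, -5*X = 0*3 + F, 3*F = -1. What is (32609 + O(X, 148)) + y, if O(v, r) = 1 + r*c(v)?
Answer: 935563/15 ≈ 62371.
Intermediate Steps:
F = -⅓ (F = (⅓)*(-1) = -⅓ ≈ -0.33333)
X = 1/15 (X = -(0*3 - ⅓)/5 = -(0 - ⅓)/5 = -⅕*(-⅓) = 1/15 ≈ 0.066667)
O(v, r) = 1 + r*v
(32609 + O(X, 148)) + y = (32609 + (1 + 148*(1/15))) + 29751 = (32609 + (1 + 148/15)) + 29751 = (32609 + 163/15) + 29751 = 489298/15 + 29751 = 935563/15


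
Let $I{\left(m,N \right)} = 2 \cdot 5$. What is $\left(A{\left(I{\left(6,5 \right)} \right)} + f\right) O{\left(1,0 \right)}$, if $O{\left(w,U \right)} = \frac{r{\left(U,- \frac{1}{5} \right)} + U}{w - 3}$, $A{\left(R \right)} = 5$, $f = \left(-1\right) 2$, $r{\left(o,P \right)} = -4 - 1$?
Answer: $\frac{15}{2} \approx 7.5$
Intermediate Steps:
$r{\left(o,P \right)} = -5$ ($r{\left(o,P \right)} = -4 - 1 = -5$)
$f = -2$
$I{\left(m,N \right)} = 10$
$O{\left(w,U \right)} = \frac{-5 + U}{-3 + w}$ ($O{\left(w,U \right)} = \frac{-5 + U}{w - 3} = \frac{-5 + U}{-3 + w}$)
$\left(A{\left(I{\left(6,5 \right)} \right)} + f\right) O{\left(1,0 \right)} = \left(5 - 2\right) \frac{-5 + 0}{-3 + 1} = 3 \frac{1}{-2} \left(-5\right) = 3 \left(\left(- \frac{1}{2}\right) \left(-5\right)\right) = 3 \cdot \frac{5}{2} = \frac{15}{2}$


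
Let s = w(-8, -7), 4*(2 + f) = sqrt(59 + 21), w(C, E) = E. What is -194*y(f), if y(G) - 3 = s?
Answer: 776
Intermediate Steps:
f = -2 + sqrt(5) (f = -2 + sqrt(59 + 21)/4 = -2 + sqrt(80)/4 = -2 + (4*sqrt(5))/4 = -2 + sqrt(5) ≈ 0.23607)
s = -7
y(G) = -4 (y(G) = 3 - 7 = -4)
-194*y(f) = -194*(-4) = 776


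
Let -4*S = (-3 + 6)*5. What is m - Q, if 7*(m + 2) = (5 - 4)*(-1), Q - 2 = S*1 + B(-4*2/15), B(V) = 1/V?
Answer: 83/56 ≈ 1.4821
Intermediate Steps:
S = -15/4 (S = -(-3 + 6)*5/4 = -3*5/4 = -¼*15 = -15/4 ≈ -3.7500)
Q = -29/8 (Q = 2 + (-15/4*1 + 1/(-4*2/15)) = 2 + (-15/4 + 1/(-8*1/15)) = 2 + (-15/4 + 1/(-8/15)) = 2 + (-15/4 - 15/8) = 2 - 45/8 = -29/8 ≈ -3.6250)
m = -15/7 (m = -2 + ((5 - 4)*(-1))/7 = -2 + (1*(-1))/7 = -2 + (⅐)*(-1) = -2 - ⅐ = -15/7 ≈ -2.1429)
m - Q = -15/7 - 1*(-29/8) = -15/7 + 29/8 = 83/56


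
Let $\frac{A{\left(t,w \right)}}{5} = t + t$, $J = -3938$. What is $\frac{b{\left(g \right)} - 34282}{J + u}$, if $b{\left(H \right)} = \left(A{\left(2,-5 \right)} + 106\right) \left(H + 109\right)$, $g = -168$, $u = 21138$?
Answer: $- \frac{10429}{4300} \approx -2.4254$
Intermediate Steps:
$A{\left(t,w \right)} = 10 t$ ($A{\left(t,w \right)} = 5 \left(t + t\right) = 5 \cdot 2 t = 10 t$)
$b{\left(H \right)} = 13734 + 126 H$ ($b{\left(H \right)} = \left(10 \cdot 2 + 106\right) \left(H + 109\right) = \left(20 + 106\right) \left(109 + H\right) = 126 \left(109 + H\right) = 13734 + 126 H$)
$\frac{b{\left(g \right)} - 34282}{J + u} = \frac{\left(13734 + 126 \left(-168\right)\right) - 34282}{-3938 + 21138} = \frac{\left(13734 - 21168\right) - 34282}{17200} = \left(-7434 - 34282\right) \frac{1}{17200} = \left(-41716\right) \frac{1}{17200} = - \frac{10429}{4300}$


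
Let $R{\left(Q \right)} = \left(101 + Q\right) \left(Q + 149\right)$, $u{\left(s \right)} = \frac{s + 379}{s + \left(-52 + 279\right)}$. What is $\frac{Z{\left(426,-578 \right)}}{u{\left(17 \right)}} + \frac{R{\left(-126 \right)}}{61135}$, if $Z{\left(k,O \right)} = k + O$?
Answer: $- \frac{113380129}{1210473} \approx -93.666$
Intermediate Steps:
$Z{\left(k,O \right)} = O + k$
$u{\left(s \right)} = \frac{379 + s}{227 + s}$ ($u{\left(s \right)} = \frac{379 + s}{s + 227} = \frac{379 + s}{227 + s}$)
$R{\left(Q \right)} = \left(101 + Q\right) \left(149 + Q\right)$
$\frac{Z{\left(426,-578 \right)}}{u{\left(17 \right)}} + \frac{R{\left(-126 \right)}}{61135} = \frac{-578 + 426}{\frac{1}{227 + 17} \left(379 + 17\right)} + \frac{15049 + \left(-126\right)^{2} + 250 \left(-126\right)}{61135} = - \frac{152}{\frac{1}{244} \cdot 396} + \left(15049 + 15876 - 31500\right) \frac{1}{61135} = - \frac{152}{\frac{1}{244} \cdot 396} - \frac{115}{12227} = - \frac{152}{\frac{99}{61}} - \frac{115}{12227} = \left(-152\right) \frac{61}{99} - \frac{115}{12227} = - \frac{9272}{99} - \frac{115}{12227} = - \frac{113380129}{1210473}$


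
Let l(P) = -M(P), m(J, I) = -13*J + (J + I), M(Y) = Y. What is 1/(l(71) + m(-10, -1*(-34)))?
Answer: 1/83 ≈ 0.012048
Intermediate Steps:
m(J, I) = I - 12*J (m(J, I) = -13*J + (I + J) = I - 12*J)
l(P) = -P
1/(l(71) + m(-10, -1*(-34))) = 1/(-1*71 + (-1*(-34) - 12*(-10))) = 1/(-71 + (34 + 120)) = 1/(-71 + 154) = 1/83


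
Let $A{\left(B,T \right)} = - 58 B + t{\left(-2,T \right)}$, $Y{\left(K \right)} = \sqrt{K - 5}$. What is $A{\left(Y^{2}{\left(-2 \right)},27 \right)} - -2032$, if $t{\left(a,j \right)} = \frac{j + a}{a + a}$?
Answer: $\frac{9727}{4} \approx 2431.8$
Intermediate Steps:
$t{\left(a,j \right)} = \frac{a + j}{2 a}$
$Y{\left(K \right)} = \sqrt{-5 + K}$
$A{\left(B,T \right)} = \frac{1}{2} - 58 B - \frac{T}{4}$ ($A{\left(B,T \right)} = - 58 B + \frac{-2 + T}{2 \left(-2\right)} = - 58 B + \frac{1}{2} \left(- \frac{1}{2}\right) \left(-2 + T\right) = - 58 B - \left(- \frac{1}{2} + \frac{T}{4}\right) = \frac{1}{2} - 58 B - \frac{T}{4}$)
$A{\left(Y^{2}{\left(-2 \right)},27 \right)} - -2032 = \left(\frac{1}{2} - 58 \left(\sqrt{-5 - 2}\right)^{2} - \frac{27}{4}\right) - -2032 = \left(\frac{1}{2} - 58 \left(\sqrt{-7}\right)^{2} - \frac{27}{4}\right) + 2032 = \left(\frac{1}{2} - 58 \left(i \sqrt{7}\right)^{2} - \frac{27}{4}\right) + 2032 = \left(\frac{1}{2} - -406 - \frac{27}{4}\right) + 2032 = \left(\frac{1}{2} + 406 - \frac{27}{4}\right) + 2032 = \frac{1599}{4} + 2032 = \frac{9727}{4}$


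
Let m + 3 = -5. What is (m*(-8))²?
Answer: 4096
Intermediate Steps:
m = -8 (m = -3 - 5 = -8)
(m*(-8))² = (-8*(-8))² = 64² = 4096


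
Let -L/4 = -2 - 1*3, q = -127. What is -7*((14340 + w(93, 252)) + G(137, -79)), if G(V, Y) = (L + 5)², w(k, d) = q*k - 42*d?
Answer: 52010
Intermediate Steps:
L = 20 (L = -4*(-2 - 1*3) = -4*(-2 - 3) = -4*(-5) = 20)
w(k, d) = -127*k - 42*d
G(V, Y) = 625 (G(V, Y) = (20 + 5)² = 25² = 625)
-7*((14340 + w(93, 252)) + G(137, -79)) = -7*((14340 + (-127*93 - 42*252)) + 625) = -7*((14340 + (-11811 - 10584)) + 625) = -7*((14340 - 22395) + 625) = -7*(-8055 + 625) = -7*(-7430) = 52010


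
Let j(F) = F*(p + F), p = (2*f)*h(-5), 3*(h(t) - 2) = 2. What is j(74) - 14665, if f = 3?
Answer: -8005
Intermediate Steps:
h(t) = 8/3 (h(t) = 2 + (⅓)*2 = 2 + ⅔ = 8/3)
p = 16 (p = (2*3)*(8/3) = 6*(8/3) = 16)
j(F) = F*(16 + F)
j(74) - 14665 = 74*(16 + 74) - 14665 = 74*90 - 14665 = 6660 - 14665 = -8005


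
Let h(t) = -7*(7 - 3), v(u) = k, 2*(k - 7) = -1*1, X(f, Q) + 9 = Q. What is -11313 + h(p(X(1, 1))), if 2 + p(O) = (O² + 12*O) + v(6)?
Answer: -11341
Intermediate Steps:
X(f, Q) = -9 + Q
k = 13/2 (k = 7 + (-1*1)/2 = 7 + (½)*(-1) = 7 - ½ = 13/2 ≈ 6.5000)
v(u) = 13/2
p(O) = 9/2 + O² + 12*O (p(O) = -2 + ((O² + 12*O) + 13/2) = -2 + (13/2 + O² + 12*O) = 9/2 + O² + 12*O)
h(t) = -28 (h(t) = -7*4 = -28)
-11313 + h(p(X(1, 1))) = -11313 - 28 = -11341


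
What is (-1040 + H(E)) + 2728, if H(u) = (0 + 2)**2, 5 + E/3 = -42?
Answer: 1692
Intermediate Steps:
E = -141 (E = -15 + 3*(-42) = -15 - 126 = -141)
H(u) = 4 (H(u) = 2**2 = 4)
(-1040 + H(E)) + 2728 = (-1040 + 4) + 2728 = -1036 + 2728 = 1692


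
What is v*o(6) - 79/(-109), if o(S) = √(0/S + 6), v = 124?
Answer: 79/109 + 124*√6 ≈ 304.46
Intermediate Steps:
o(S) = √6 (o(S) = √(0 + 6) = √6)
v*o(6) - 79/(-109) = 124*√6 - 79/(-109) = 124*√6 - 79*(-1/109) = 124*√6 + 79/109 = 79/109 + 124*√6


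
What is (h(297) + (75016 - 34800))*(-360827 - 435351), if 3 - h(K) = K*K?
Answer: 38208582220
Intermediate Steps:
h(K) = 3 - K² (h(K) = 3 - K*K = 3 - K²)
(h(297) + (75016 - 34800))*(-360827 - 435351) = ((3 - 1*297²) + (75016 - 34800))*(-360827 - 435351) = ((3 - 1*88209) + 40216)*(-796178) = ((3 - 88209) + 40216)*(-796178) = (-88206 + 40216)*(-796178) = -47990*(-796178) = 38208582220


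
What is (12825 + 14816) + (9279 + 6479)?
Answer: 43399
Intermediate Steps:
(12825 + 14816) + (9279 + 6479) = 27641 + 15758 = 43399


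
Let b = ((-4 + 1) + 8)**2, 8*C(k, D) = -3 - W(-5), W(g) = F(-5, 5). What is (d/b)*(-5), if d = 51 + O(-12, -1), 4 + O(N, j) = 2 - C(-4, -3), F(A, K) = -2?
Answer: -393/40 ≈ -9.8250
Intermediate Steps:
W(g) = -2
C(k, D) = -1/8 (C(k, D) = (-3 - 1*(-2))/8 = (-3 + 2)/8 = (1/8)*(-1) = -1/8)
O(N, j) = -15/8 (O(N, j) = -4 + (2 - 1*(-1/8)) = -4 + (2 + 1/8) = -4 + 17/8 = -15/8)
b = 25 (b = (-3 + 8)**2 = 5**2 = 25)
d = 393/8 (d = 51 - 15/8 = 393/8 ≈ 49.125)
(d/b)*(-5) = ((393/8)/25)*(-5) = ((393/8)*(1/25))*(-5) = (393/200)*(-5) = -393/40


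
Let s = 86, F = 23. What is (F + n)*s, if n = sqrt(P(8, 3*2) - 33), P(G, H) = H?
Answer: 1978 + 258*I*sqrt(3) ≈ 1978.0 + 446.87*I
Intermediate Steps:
n = 3*I*sqrt(3) (n = sqrt(3*2 - 33) = sqrt(6 - 33) = sqrt(-27) = 3*I*sqrt(3) ≈ 5.1962*I)
(F + n)*s = (23 + 3*I*sqrt(3))*86 = 1978 + 258*I*sqrt(3)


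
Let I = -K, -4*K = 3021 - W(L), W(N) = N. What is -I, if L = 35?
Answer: -1493/2 ≈ -746.50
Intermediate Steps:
K = -1493/2 (K = -(3021 - 1*35)/4 = -(3021 - 35)/4 = -¼*2986 = -1493/2 ≈ -746.50)
I = 1493/2 (I = -1*(-1493/2) = 1493/2 ≈ 746.50)
-I = -1*1493/2 = -1493/2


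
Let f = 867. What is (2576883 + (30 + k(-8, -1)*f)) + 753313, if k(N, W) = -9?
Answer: 3322423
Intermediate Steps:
(2576883 + (30 + k(-8, -1)*f)) + 753313 = (2576883 + (30 - 9*867)) + 753313 = (2576883 + (30 - 7803)) + 753313 = (2576883 - 7773) + 753313 = 2569110 + 753313 = 3322423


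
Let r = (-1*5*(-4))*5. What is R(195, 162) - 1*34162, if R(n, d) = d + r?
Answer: -33900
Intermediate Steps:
r = 100 (r = -5*(-4)*5 = 20*5 = 100)
R(n, d) = 100 + d (R(n, d) = d + 100 = 100 + d)
R(195, 162) - 1*34162 = (100 + 162) - 1*34162 = 262 - 34162 = -33900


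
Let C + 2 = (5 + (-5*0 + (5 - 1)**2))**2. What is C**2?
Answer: 192721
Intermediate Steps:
C = 439 (C = -2 + (5 + (-5*0 + (5 - 1)**2))**2 = -2 + (5 + (0 + 4**2))**2 = -2 + (5 + (0 + 16))**2 = -2 + (5 + 16)**2 = -2 + 21**2 = -2 + 441 = 439)
C**2 = 439**2 = 192721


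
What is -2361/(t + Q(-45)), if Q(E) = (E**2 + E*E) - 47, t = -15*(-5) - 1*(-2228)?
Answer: -787/2102 ≈ -0.37441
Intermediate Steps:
t = 2303 (t = 75 + 2228 = 2303)
Q(E) = -47 + 2*E**2 (Q(E) = (E**2 + E**2) - 47 = 2*E**2 - 47 = -47 + 2*E**2)
-2361/(t + Q(-45)) = -2361/(2303 + (-47 + 2*(-45)**2)) = -2361/(2303 + (-47 + 2*2025)) = -2361/(2303 + (-47 + 4050)) = -2361/(2303 + 4003) = -2361/6306 = -2361*1/6306 = -787/2102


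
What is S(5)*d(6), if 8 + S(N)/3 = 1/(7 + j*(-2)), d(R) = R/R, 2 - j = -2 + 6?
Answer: -261/11 ≈ -23.727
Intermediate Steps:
j = -2 (j = 2 - (-2 + 6) = 2 - 1*4 = 2 - 4 = -2)
d(R) = 1
S(N) = -261/11 (S(N) = -24 + 3/(7 - 2*(-2)) = -24 + 3/(7 + 4) = -24 + 3/11 = -261/11)
S(5)*d(6) = -261/11*1 = -261/11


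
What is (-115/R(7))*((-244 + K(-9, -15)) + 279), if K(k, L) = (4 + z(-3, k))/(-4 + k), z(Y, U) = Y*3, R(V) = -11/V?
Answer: 370300/143 ≈ 2589.5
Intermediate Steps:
z(Y, U) = 3*Y
K(k, L) = -5/(-4 + k) (K(k, L) = (4 + 3*(-3))/(-4 + k) = (4 - 9)/(-4 + k) = -5/(-4 + k))
(-115/R(7))*((-244 + K(-9, -15)) + 279) = (-115/((-11/7)))*((-244 - 5/(-4 - 9)) + 279) = (-115/((-11*⅐)))*((-244 - 5/(-13)) + 279) = (-115/(-11/7))*((-244 - 5*(-1/13)) + 279) = (-115*(-7/11))*((-244 + 5/13) + 279) = 805*(-3167/13 + 279)/11 = (805/11)*(460/13) = 370300/143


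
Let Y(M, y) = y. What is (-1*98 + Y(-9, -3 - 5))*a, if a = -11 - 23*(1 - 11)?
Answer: -23214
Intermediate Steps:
a = 219 (a = -11 - 23*(-10) = -11 + 230 = 219)
(-1*98 + Y(-9, -3 - 5))*a = (-1*98 + (-3 - 5))*219 = (-98 - 8)*219 = -106*219 = -23214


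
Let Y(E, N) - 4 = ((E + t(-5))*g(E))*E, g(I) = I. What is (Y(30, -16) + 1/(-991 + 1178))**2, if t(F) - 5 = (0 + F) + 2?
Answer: 29012755549801/34969 ≈ 8.2967e+8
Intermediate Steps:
t(F) = 7 + F (t(F) = 5 + ((0 + F) + 2) = 5 + (F + 2) = 5 + (2 + F) = 7 + F)
Y(E, N) = 4 + E**2*(2 + E) (Y(E, N) = 4 + ((E + (7 - 5))*E)*E = 4 + ((E + 2)*E)*E = 4 + ((2 + E)*E)*E = 4 + (E*(2 + E))*E = 4 + E**2*(2 + E))
(Y(30, -16) + 1/(-991 + 1178))**2 = ((4 + 30**3 + 2*30**2) + 1/(-991 + 1178))**2 = ((4 + 27000 + 2*900) + 1/187)**2 = ((4 + 27000 + 1800) + 1/187)**2 = (28804 + 1/187)**2 = (5386349/187)**2 = 29012755549801/34969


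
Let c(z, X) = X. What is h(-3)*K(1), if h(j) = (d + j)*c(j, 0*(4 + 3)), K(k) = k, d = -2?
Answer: 0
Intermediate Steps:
h(j) = 0 (h(j) = (-2 + j)*(0*(4 + 3)) = (-2 + j)*(0*7) = (-2 + j)*0 = 0)
h(-3)*K(1) = 0*1 = 0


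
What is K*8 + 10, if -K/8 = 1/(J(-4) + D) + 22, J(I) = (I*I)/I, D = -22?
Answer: -18142/13 ≈ -1395.5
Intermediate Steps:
J(I) = I (J(I) = I²/I = I)
K = -2284/13 (K = -8*(1/(-4 - 22) + 22) = -8*(1/(-26) + 22) = -8*(-1/26 + 22) = -8*571/26 = -2284/13 ≈ -175.69)
K*8 + 10 = -2284/13*8 + 10 = -18272/13 + 10 = -18142/13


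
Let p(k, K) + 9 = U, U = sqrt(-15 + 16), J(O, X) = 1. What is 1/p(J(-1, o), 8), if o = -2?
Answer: -1/8 ≈ -0.12500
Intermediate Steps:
U = 1 (U = sqrt(1) = 1)
p(k, K) = -8 (p(k, K) = -9 + 1 = -8)
1/p(J(-1, o), 8) = 1/(-8) = -1/8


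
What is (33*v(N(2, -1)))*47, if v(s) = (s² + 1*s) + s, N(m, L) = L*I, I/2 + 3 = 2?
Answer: 12408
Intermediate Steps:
I = -2 (I = -6 + 2*2 = -6 + 4 = -2)
N(m, L) = -2*L (N(m, L) = L*(-2) = -2*L)
v(s) = s² + 2*s (v(s) = (s² + s) + s = (s + s²) + s = s² + 2*s)
(33*v(N(2, -1)))*47 = (33*((-2*(-1))*(2 - 2*(-1))))*47 = (33*(2*(2 + 2)))*47 = (33*(2*4))*47 = (33*8)*47 = 264*47 = 12408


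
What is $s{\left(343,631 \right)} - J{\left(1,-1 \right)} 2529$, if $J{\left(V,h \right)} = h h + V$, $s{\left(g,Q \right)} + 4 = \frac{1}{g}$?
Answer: $- \frac{1736265}{343} \approx -5062.0$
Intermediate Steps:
$s{\left(g,Q \right)} = -4 + \frac{1}{g}$
$J{\left(V,h \right)} = V + h^{2}$ ($J{\left(V,h \right)} = h^{2} + V = V + h^{2}$)
$s{\left(343,631 \right)} - J{\left(1,-1 \right)} 2529 = \left(-4 + \frac{1}{343}\right) - \left(1 + \left(-1\right)^{2}\right) 2529 = \left(-4 + \frac{1}{343}\right) - \left(1 + 1\right) 2529 = - \frac{1371}{343} - 2 \cdot 2529 = - \frac{1371}{343} - 5058 = - \frac{1736265}{343}$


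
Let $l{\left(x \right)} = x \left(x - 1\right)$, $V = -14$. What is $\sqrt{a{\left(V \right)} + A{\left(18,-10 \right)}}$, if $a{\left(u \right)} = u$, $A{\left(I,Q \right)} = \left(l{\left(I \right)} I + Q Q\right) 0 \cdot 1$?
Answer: $i \sqrt{14} \approx 3.7417 i$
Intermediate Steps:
$l{\left(x \right)} = x \left(-1 + x\right)$
$A{\left(I,Q \right)} = 0$ ($A{\left(I,Q \right)} = \left(I \left(-1 + I\right) I + Q Q\right) 0 \cdot 1 = \left(I^{2} \left(-1 + I\right) + Q^{2}\right) 0 \cdot 1 = \left(Q^{2} + I^{2} \left(-1 + I\right)\right) 0 \cdot 1 = 0 \cdot 1 = 0$)
$\sqrt{a{\left(V \right)} + A{\left(18,-10 \right)}} = \sqrt{-14 + 0} = \sqrt{-14} = i \sqrt{14}$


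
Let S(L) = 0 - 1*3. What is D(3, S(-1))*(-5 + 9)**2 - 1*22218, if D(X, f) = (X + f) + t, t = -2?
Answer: -22250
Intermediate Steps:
S(L) = -3 (S(L) = 0 - 3 = -3)
D(X, f) = -2 + X + f (D(X, f) = (X + f) - 2 = -2 + X + f)
D(3, S(-1))*(-5 + 9)**2 - 1*22218 = (-2 + 3 - 3)*(-5 + 9)**2 - 1*22218 = -2*4**2 - 22218 = -2*16 - 22218 = -32 - 22218 = -22250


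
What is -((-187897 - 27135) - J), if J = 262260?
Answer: 477292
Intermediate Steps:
-((-187897 - 27135) - J) = -((-187897 - 27135) - 1*262260) = -(-215032 - 262260) = -1*(-477292) = 477292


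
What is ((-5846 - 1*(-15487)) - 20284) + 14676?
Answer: 4033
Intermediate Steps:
((-5846 - 1*(-15487)) - 20284) + 14676 = ((-5846 + 15487) - 20284) + 14676 = (9641 - 20284) + 14676 = -10643 + 14676 = 4033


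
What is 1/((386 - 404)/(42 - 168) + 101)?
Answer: 7/708 ≈ 0.0098870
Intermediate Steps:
1/((386 - 404)/(42 - 168) + 101) = 1/(-18/(-126) + 101) = 1/(-18*(-1/126) + 101) = 1/(⅐ + 101) = 1/(708/7) = 7/708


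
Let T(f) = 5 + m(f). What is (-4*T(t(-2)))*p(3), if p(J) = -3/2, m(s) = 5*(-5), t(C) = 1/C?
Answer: -120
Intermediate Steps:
m(s) = -25
p(J) = -3/2 (p(J) = -3*½ = -3/2)
T(f) = -20 (T(f) = 5 - 25 = -20)
(-4*T(t(-2)))*p(3) = -4*(-20)*(-3/2) = 80*(-3/2) = -120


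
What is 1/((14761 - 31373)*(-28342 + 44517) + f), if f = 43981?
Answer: -1/268655119 ≈ -3.7222e-9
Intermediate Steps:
1/((14761 - 31373)*(-28342 + 44517) + f) = 1/((14761 - 31373)*(-28342 + 44517) + 43981) = 1/(-16612*16175 + 43981) = 1/(-268699100 + 43981) = 1/(-268655119) = -1/268655119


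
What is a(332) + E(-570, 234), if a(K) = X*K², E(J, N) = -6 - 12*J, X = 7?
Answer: 778402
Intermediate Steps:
a(K) = 7*K²
a(332) + E(-570, 234) = 7*332² + (-6 - 12*(-570)) = 7*110224 + (-6 + 6840) = 771568 + 6834 = 778402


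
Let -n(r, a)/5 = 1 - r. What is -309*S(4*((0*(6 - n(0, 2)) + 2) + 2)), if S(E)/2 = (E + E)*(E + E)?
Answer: -632832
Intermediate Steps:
n(r, a) = -5 + 5*r (n(r, a) = -5*(1 - r) = -5 + 5*r)
S(E) = 8*E² (S(E) = 2*((E + E)*(E + E)) = 2*((2*E)*(2*E)) = 2*(4*E²) = 8*E²)
-309*S(4*((0*(6 - n(0, 2)) + 2) + 2)) = -2472*(4*((0*(6 - (-5 + 5*0)) + 2) + 2))² = -2472*(4*((0*(6 - (-5 + 0)) + 2) + 2))² = -2472*(4*((0*(6 - 1*(-5)) + 2) + 2))² = -2472*(4*((0*(6 + 5) + 2) + 2))² = -2472*(4*((0*11 + 2) + 2))² = -2472*(4*((0 + 2) + 2))² = -2472*(4*(2 + 2))² = -2472*(4*4)² = -2472*16² = -2472*256 = -309*2048 = -632832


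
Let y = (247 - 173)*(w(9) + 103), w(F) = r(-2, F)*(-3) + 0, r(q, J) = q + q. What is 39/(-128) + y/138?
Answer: 23563/384 ≈ 61.362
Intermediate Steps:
r(q, J) = 2*q
w(F) = 12 (w(F) = (2*(-2))*(-3) + 0 = -4*(-3) + 0 = 12 + 0 = 12)
y = 8510 (y = (247 - 173)*(12 + 103) = 74*115 = 8510)
39/(-128) + y/138 = 39/(-128) + 8510/138 = 39*(-1/128) + 8510*(1/138) = -39/128 + 185/3 = 23563/384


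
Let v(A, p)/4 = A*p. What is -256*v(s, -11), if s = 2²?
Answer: 45056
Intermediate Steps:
s = 4
v(A, p) = 4*A*p (v(A, p) = 4*(A*p) = 4*A*p)
-256*v(s, -11) = -1024*4*(-11) = -256*(-176) = 45056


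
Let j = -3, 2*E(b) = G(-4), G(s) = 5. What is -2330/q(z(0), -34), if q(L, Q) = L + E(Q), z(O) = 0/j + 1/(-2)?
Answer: -1165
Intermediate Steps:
E(b) = 5/2 (E(b) = (½)*5 = 5/2)
z(O) = -½ (z(O) = 0/(-3) + 1/(-2) = 0*(-⅓) + 1*(-½) = 0 - ½ = -½)
q(L, Q) = 5/2 + L (q(L, Q) = L + 5/2 = 5/2 + L)
-2330/q(z(0), -34) = -2330/(5/2 - ½) = -2330/2 = -2330*½ = -1165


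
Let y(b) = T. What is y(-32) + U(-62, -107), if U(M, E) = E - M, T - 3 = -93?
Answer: -135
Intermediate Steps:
T = -90 (T = 3 - 93 = -90)
y(b) = -90
y(-32) + U(-62, -107) = -90 + (-107 - 1*(-62)) = -90 + (-107 + 62) = -90 - 45 = -135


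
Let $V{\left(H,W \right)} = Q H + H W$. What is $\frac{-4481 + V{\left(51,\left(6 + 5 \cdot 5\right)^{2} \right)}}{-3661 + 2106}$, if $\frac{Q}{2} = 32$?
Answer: $- \frac{47794}{1555} \approx -30.736$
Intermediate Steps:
$Q = 64$ ($Q = 2 \cdot 32 = 64$)
$V{\left(H,W \right)} = 64 H + H W$
$\frac{-4481 + V{\left(51,\left(6 + 5 \cdot 5\right)^{2} \right)}}{-3661 + 2106} = \frac{-4481 + 51 \left(64 + \left(6 + 5 \cdot 5\right)^{2}\right)}{-3661 + 2106} = \frac{-4481 + 51 \left(64 + \left(6 + 25\right)^{2}\right)}{-1555} = \left(-4481 + 51 \left(64 + 31^{2}\right)\right) \left(- \frac{1}{1555}\right) = \left(-4481 + 51 \left(64 + 961\right)\right) \left(- \frac{1}{1555}\right) = \left(-4481 + 51 \cdot 1025\right) \left(- \frac{1}{1555}\right) = \left(-4481 + 52275\right) \left(- \frac{1}{1555}\right) = 47794 \left(- \frac{1}{1555}\right) = - \frac{47794}{1555}$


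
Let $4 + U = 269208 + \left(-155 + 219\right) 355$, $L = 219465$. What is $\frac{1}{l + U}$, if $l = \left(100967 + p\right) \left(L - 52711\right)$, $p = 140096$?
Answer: $\frac{1}{40198511426} \approx 2.4877 \cdot 10^{-11}$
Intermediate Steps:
$l = 40198219502$ ($l = \left(100967 + 140096\right) \left(219465 - 52711\right) = 241063 \cdot 166754 = 40198219502$)
$U = 291924$ ($U = -4 + \left(269208 + \left(-155 + 219\right) 355\right) = -4 + \left(269208 + 64 \cdot 355\right) = -4 + \left(269208 + 22720\right) = -4 + 291928 = 291924$)
$\frac{1}{l + U} = \frac{1}{40198219502 + 291924} = \frac{1}{40198511426}$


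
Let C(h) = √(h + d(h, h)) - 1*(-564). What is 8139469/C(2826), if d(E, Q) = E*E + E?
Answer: -382555043/639486 + 8139469*√221998/1278972 ≈ 2400.3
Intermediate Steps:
d(E, Q) = E + E² (d(E, Q) = E² + E = E + E²)
C(h) = 564 + √(h + h*(1 + h)) (C(h) = √(h + h*(1 + h)) - 1*(-564) = √(h + h*(1 + h)) + 564 = 564 + √(h + h*(1 + h)))
8139469/C(2826) = 8139469/(564 + √(2826*(2 + 2826))) = 8139469/(564 + √(2826*2828)) = 8139469/(564 + √7991928) = 8139469/(564 + 6*√221998)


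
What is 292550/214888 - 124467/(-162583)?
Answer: 37155060673/17468567852 ≈ 2.1270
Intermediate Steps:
292550/214888 - 124467/(-162583) = 292550*(1/214888) - 124467*(-1/162583) = 146275/107444 + 124467/162583 = 37155060673/17468567852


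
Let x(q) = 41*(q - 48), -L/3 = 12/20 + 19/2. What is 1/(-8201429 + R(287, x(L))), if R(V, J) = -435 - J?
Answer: -10/81986537 ≈ -1.2197e-7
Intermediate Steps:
L = -303/10 (L = -3*(12/20 + 19/2) = -3*(12*(1/20) + 19*(½)) = -3*(⅗ + 19/2) = -3*101/10 = -303/10 ≈ -30.300)
x(q) = -1968 + 41*q (x(q) = 41*(-48 + q) = -1968 + 41*q)
1/(-8201429 + R(287, x(L))) = 1/(-8201429 + (-435 - (-1968 + 41*(-303/10)))) = 1/(-8201429 + (-435 - (-1968 - 12423/10))) = 1/(-8201429 + (-435 - 1*(-32103/10))) = 1/(-8201429 + (-435 + 32103/10)) = 1/(-8201429 + 27753/10) = 1/(-81986537/10) = -10/81986537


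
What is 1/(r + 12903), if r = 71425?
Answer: 1/84328 ≈ 1.1858e-5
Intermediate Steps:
1/(r + 12903) = 1/(71425 + 12903) = 1/84328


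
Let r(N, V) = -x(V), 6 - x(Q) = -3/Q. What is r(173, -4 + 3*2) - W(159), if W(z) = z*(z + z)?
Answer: -101139/2 ≈ -50570.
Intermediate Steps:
W(z) = 2*z**2 (W(z) = z*(2*z) = 2*z**2)
x(Q) = 6 + 3/Q (x(Q) = 6 - (-3)/Q = 6 + 3/Q)
r(N, V) = -6 - 3/V (r(N, V) = -(6 + 3/V) = -6 - 3/V)
r(173, -4 + 3*2) - W(159) = (-6 - 3/(-4 + 3*2)) - 2*159**2 = (-6 - 3/(-4 + 6)) - 2*25281 = (-6 - 3/2) - 1*50562 = (-6 - 3*1/2) - 50562 = (-6 - 3/2) - 50562 = -15/2 - 50562 = -101139/2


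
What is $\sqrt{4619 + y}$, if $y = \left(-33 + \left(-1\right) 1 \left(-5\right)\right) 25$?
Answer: $\sqrt{3919} \approx 62.602$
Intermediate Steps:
$y = -700$ ($y = \left(-33 - -5\right) 25 = \left(-33 + 5\right) 25 = \left(-28\right) 25 = -700$)
$\sqrt{4619 + y} = \sqrt{4619 - 700} = \sqrt{3919}$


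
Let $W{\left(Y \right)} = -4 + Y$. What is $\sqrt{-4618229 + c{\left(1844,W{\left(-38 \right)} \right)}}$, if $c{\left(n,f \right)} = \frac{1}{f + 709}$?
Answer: $\frac{i \sqrt{2054599280914}}{667} \approx 2149.0 i$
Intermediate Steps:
$c{\left(n,f \right)} = \frac{1}{709 + f}$
$\sqrt{-4618229 + c{\left(1844,W{\left(-38 \right)} \right)}} = \sqrt{-4618229 + \frac{1}{709 - 42}} = \sqrt{-4618229 + \frac{1}{667}} = \sqrt{- \frac{3080358742}{667}} = \frac{i \sqrt{2054599280914}}{667}$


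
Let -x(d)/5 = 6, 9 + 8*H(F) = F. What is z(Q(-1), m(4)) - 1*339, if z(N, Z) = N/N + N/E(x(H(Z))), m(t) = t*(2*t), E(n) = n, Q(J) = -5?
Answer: -2027/6 ≈ -337.83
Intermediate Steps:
H(F) = -9/8 + F/8
x(d) = -30 (x(d) = -5*6 = -30)
m(t) = 2*t**2
z(N, Z) = 1 - N/30 (z(N, Z) = N/N + N/(-30) = 1 + N*(-1/30) = 1 - N/30)
z(Q(-1), m(4)) - 1*339 = (1 - 1/30*(-5)) - 1*339 = (1 + 1/6) - 339 = 7/6 - 339 = -2027/6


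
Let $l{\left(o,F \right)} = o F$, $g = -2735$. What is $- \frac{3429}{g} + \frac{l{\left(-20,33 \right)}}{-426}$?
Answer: $\frac{544309}{194185} \approx 2.803$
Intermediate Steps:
$l{\left(o,F \right)} = F o$
$- \frac{3429}{g} + \frac{l{\left(-20,33 \right)}}{-426} = - \frac{3429}{-2735} + \frac{33 \left(-20\right)}{-426} = \left(-3429\right) \left(- \frac{1}{2735}\right) - - \frac{110}{71} = \frac{3429}{2735} + \frac{110}{71} = \frac{544309}{194185}$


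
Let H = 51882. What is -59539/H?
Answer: -59539/51882 ≈ -1.1476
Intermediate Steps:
-59539/H = -59539/51882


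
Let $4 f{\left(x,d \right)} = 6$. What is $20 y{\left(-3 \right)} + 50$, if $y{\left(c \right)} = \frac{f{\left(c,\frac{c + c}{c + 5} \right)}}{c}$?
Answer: $40$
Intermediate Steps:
$f{\left(x,d \right)} = \frac{3}{2}$ ($f{\left(x,d \right)} = \frac{1}{4} \cdot 6 = \frac{3}{2}$)
$y{\left(c \right)} = \frac{3}{2 c}$
$20 y{\left(-3 \right)} + 50 = 20 \frac{3}{2 \left(-3\right)} + 50 = 20 \cdot \frac{3}{2} \left(- \frac{1}{3}\right) + 50 = 20 \left(- \frac{1}{2}\right) + 50 = -10 + 50 = 40$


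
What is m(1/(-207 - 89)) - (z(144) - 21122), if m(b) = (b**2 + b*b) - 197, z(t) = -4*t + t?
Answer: 935607457/43808 ≈ 21357.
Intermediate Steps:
z(t) = -3*t
m(b) = -197 + 2*b**2 (m(b) = (b**2 + b**2) - 197 = 2*b**2 - 197 = -197 + 2*b**2)
m(1/(-207 - 89)) - (z(144) - 21122) = (-197 + 2*(1/(-207 - 89))**2) - (-3*144 - 21122) = (-197 + 2*(1/(-296))**2) - (-432 - 21122) = (-197 + 2*(-1/296)**2) - 1*(-21554) = (-197 + 2*(1/87616)) + 21554 = (-197 + 1/43808) + 21554 = -8630175/43808 + 21554 = 935607457/43808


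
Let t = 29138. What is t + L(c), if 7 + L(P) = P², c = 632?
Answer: 428555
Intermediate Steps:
L(P) = -7 + P²
t + L(c) = 29138 + (-7 + 632²) = 29138 + (-7 + 399424) = 29138 + 399417 = 428555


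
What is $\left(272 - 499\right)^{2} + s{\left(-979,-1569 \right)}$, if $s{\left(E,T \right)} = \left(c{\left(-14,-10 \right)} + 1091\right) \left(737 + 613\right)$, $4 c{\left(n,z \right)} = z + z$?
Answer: $1517629$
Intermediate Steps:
$c{\left(n,z \right)} = \frac{z}{2}$ ($c{\left(n,z \right)} = \frac{z + z}{4} = \frac{2 z}{4} = \frac{z}{2}$)
$s{\left(E,T \right)} = 1466100$ ($s{\left(E,T \right)} = \left(\frac{1}{2} \left(-10\right) + 1091\right) \left(737 + 613\right) = \left(-5 + 1091\right) 1350 = 1086 \cdot 1350 = 1466100$)
$\left(272 - 499\right)^{2} + s{\left(-979,-1569 \right)} = \left(272 - 499\right)^{2} + 1466100 = \left(-227\right)^{2} + 1466100 = 51529 + 1466100 = 1517629$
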